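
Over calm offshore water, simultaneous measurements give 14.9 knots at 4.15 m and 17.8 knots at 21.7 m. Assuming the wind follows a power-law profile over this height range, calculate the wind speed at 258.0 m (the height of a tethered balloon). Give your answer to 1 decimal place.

First find α: α = ln(V₂/V₁)/ln(z₂/z₁) = ln(17.8/14.9)/ln(21.7/4.15) = 0.17784/1.65420 = 0.1075
Extrapolate from 21.7 m to 258.0 m: V₃ = 17.8 × (258.0/21.7)^0.1075 = 17.8 × 1.3049 = 23.2277 knots

23.2 knots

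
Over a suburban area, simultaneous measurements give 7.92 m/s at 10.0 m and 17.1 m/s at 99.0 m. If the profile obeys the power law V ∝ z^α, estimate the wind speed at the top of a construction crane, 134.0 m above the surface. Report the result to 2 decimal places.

First find α: α = ln(V₂/V₁)/ln(z₂/z₁) = ln(17.1/7.92)/ln(99.0/10.0) = 0.76969/2.29253 = 0.3357
Extrapolate from 99.0 m to 134.0 m: V₃ = 17.1 × (134.0/99.0)^0.3357 = 17.1 × 1.1070 = 18.9293 m/s

18.93 m/s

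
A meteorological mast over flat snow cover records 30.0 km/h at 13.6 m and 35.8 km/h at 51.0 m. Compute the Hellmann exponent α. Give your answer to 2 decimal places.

Power law: V₂/V₁ = (z₂/z₁)^α ⇒ α = ln(V₂/V₁) / ln(z₂/z₁)
α = ln(35.8/30.0) / ln(51.0/13.6) = ln(1.1933) / ln(3.7500)
  = 0.17675 / 1.32176 = 0.13372

α ≈ 0.13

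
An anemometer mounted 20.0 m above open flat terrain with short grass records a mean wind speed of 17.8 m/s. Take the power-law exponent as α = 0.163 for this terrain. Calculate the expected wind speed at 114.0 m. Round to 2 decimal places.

23.64 m/s

Power-law profile: V₂ = V₁ · (z₂/z₁)^α
V₂ = 17.8 × (114.0/20.0)^0.163 = 17.8 × (5.7000)^0.163
    = 17.8 × 1.3280 = 23.6389 m/s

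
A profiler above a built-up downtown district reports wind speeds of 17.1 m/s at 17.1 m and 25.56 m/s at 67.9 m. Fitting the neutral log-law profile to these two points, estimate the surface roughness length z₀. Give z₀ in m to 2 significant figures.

Log law: V(z) ∝ ln(z/z₀). With r = V₁/V₂ = 17.1/25.56 = 0.66901,
r · ln(z₂/z₀) = ln(z₁/z₀) ⇒ ln z₀ = (ln z₁ − r·ln z₂)/(1 − r)
ln z₀ = (2.83908 − 0.66901×4.21804) / 0.33099 = 0.0518
z₀ = exp(0.0518) = 1.053 m

z₀ ≈ 1.1 m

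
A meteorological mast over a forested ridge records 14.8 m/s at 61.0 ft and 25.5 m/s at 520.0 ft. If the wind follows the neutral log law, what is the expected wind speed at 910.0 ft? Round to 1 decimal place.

28.3 m/s

Log law: V ∝ ln(z/z₀). From the pair, with r = V₁/V₂ = 0.58039,
ln z₀ = (ln z₁ − r·ln z₂)/(1 − r) = (4.1109 − 0.58039×6.2538)/0.41961 = 1.1468 → z₀ = 3.148 ft
V₃ = V₁ · ln(z₃/z₀)/ln(z₁/z₀) = 14.8 × 5.6667/2.9641 = 28.2942 m/s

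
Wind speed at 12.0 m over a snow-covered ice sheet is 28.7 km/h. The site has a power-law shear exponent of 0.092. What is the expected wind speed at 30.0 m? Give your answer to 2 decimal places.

31.22 km/h

Power-law profile: V₂ = V₁ · (z₂/z₁)^α
V₂ = 28.7 × (30.0/12.0)^0.092 = 28.7 × (2.5000)^0.092
    = 28.7 × 1.0880 = 31.2243 km/h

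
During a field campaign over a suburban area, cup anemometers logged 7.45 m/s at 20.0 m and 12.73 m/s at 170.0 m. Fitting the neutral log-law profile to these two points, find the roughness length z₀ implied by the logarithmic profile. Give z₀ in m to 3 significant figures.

z₀ ≈ 0.976 m

Log law: V(z) ∝ ln(z/z₀). With r = V₁/V₂ = 7.45/12.73 = 0.58523,
r · ln(z₂/z₀) = ln(z₁/z₀) ⇒ ln z₀ = (ln z₁ − r·ln z₂)/(1 − r)
ln z₀ = (2.99573 − 0.58523×5.13580) / 0.41477 = -0.0239
z₀ = exp(-0.0239) = 0.9764 m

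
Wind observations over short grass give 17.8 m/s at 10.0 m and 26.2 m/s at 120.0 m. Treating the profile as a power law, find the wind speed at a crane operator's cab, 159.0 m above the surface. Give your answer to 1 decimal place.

First find α: α = ln(V₂/V₁)/ln(z₂/z₁) = ln(26.2/17.8)/ln(120.0/10.0) = 0.38656/2.48491 = 0.1556
Extrapolate from 120.0 m to 159.0 m: V₃ = 26.2 × (159.0/120.0)^0.1556 = 26.2 × 1.0447 = 27.3724 m/s

27.4 m/s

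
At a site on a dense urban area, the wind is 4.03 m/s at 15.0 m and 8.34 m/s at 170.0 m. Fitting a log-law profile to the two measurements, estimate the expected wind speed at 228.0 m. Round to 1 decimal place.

8.9 m/s

Log law: V ∝ ln(z/z₀). From the pair, with r = V₁/V₂ = 0.48321,
ln z₀ = (ln z₁ − r·ln z₂)/(1 − r) = (2.7081 − 0.48321×5.1358)/0.51679 = 0.4380 → z₀ = 1.550 m
V₃ = V₁ · ln(z₃/z₀)/ln(z₁/z₀) = 4.03 × 4.9913/2.2700 = 8.8611 m/s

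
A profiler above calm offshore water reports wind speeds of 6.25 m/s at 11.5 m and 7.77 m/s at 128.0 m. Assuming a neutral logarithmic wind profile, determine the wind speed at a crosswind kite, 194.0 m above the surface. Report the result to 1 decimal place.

Log law: V ∝ ln(z/z₀). From the pair, with r = V₁/V₂ = 0.80438,
ln z₀ = (ln z₁ − r·ln z₂)/(1 − r) = (2.4423 − 0.80438×4.8520)/0.19562 = -7.4659 → z₀ = 0.0005723 m
V₃ = V₁ · ln(z₃/z₀)/ln(z₁/z₀) = 6.25 × 12.7337/9.9082 = 8.0323 m/s

8.0 m/s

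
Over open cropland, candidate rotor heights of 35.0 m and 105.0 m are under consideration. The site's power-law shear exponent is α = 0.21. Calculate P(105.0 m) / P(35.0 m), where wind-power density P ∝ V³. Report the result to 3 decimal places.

1.998

Speed ratio: V_B/V_A = (z_B/z_A)^α = (105.0/35.0)^0.21 = (3.0000)^0.21 = 1.25949
Power-density ratio: P_B/P_A = (V_B/V_A)³ = (1.25949)³ = 1.99796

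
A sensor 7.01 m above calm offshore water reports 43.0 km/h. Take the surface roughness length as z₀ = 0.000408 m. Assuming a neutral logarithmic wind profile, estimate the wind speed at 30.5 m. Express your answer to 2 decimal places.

Log law: V(z) ∝ ln(z/z₀), so V₂/V₁ = ln(z₂/z₀) / ln(z₁/z₀).
ln(30.5/0.000408) = 11.2220, ln(7.01/0.000408) = 9.7516
V₂ = 43.0 × 11.2220/9.7516 = 43.0 × 1.1508 = 49.4837 km/h

49.48 km/h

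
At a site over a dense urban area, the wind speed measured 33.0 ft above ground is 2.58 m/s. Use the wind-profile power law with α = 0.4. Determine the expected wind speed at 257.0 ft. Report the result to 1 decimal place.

Power-law profile: V₂ = V₁ · (z₂/z₁)^α
V₂ = 2.58 × (257.0/33.0)^0.4 = 2.58 × (7.7879)^0.4
    = 2.58 × 2.2728 = 5.8639 m/s

5.9 m/s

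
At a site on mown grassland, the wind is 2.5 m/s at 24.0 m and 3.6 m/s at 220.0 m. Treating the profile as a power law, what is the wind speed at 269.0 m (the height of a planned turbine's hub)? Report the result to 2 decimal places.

3.72 m/s

First find α: α = ln(V₂/V₁)/ln(z₂/z₁) = ln(3.6/2.5)/ln(220.0/24.0) = 0.36464/2.21557 = 0.1646
Extrapolate from 220.0 m to 269.0 m: V₃ = 3.6 × (269.0/220.0)^0.1646 = 3.6 × 1.0336 = 3.7211 m/s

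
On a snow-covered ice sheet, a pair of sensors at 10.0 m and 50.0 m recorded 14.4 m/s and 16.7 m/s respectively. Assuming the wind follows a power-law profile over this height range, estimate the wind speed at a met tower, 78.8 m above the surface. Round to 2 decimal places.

First find α: α = ln(V₂/V₁)/ln(z₂/z₁) = ln(16.7/14.4)/ln(50.0/10.0) = 0.14818/1.60944 = 0.0921
Extrapolate from 50.0 m to 78.8 m: V₃ = 16.7 × (78.8/50.0)^0.0921 = 16.7 × 1.0428 = 17.4143 m/s

17.41 m/s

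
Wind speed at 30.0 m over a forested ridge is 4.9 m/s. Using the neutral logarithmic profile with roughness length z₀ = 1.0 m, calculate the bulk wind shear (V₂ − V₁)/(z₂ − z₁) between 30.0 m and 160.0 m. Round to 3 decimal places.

Log law: V₂ = V₁ · ln(z₂/z₀)/ln(z₁/z₀) = 4.9 × 5.0752/3.4012 = 7.3116 m/s
ΔV/Δz = (7.3116 − 4.9)/(160.0 − 30.0) = 2.4116/130.0000 = 0.01855 m/s/m

0.019 m/s/m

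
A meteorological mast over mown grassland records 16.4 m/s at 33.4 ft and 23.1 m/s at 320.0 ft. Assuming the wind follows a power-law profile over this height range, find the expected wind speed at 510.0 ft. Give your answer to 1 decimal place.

24.8 m/s

First find α: α = ln(V₂/V₁)/ln(z₂/z₁) = ln(23.1/16.4)/ln(320.0/33.4) = 0.34255/2.25977 = 0.1516
Extrapolate from 320.0 ft to 510.0 ft: V₃ = 23.1 × (510.0/320.0)^0.1516 = 23.1 × 1.0732 = 24.7911 m/s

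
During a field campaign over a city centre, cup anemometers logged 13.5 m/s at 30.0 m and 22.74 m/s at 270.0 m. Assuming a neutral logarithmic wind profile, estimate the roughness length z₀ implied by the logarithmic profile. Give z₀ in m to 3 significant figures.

z₀ ≈ 1.21 m

Log law: V(z) ∝ ln(z/z₀). With r = V₁/V₂ = 13.5/22.74 = 0.59367,
r · ln(z₂/z₀) = ln(z₁/z₀) ⇒ ln z₀ = (ln z₁ − r·ln z₂)/(1 − r)
ln z₀ = (3.40120 − 0.59367×5.59842) / 0.40633 = 0.1910
z₀ = exp(0.1910) = 1.210 m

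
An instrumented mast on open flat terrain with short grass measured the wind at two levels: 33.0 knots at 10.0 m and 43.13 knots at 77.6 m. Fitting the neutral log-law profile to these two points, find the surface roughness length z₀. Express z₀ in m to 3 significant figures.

Log law: V(z) ∝ ln(z/z₀). With r = V₁/V₂ = 33.0/43.13 = 0.76513,
r · ln(z₂/z₀) = ln(z₁/z₀) ⇒ ln z₀ = (ln z₁ − r·ln z₂)/(1 − r)
ln z₀ = (2.30259 − 0.76513×4.35157) / 0.23487 = -4.3723
z₀ = exp(-4.3723) = 0.01262 m

z₀ ≈ 0.0126 m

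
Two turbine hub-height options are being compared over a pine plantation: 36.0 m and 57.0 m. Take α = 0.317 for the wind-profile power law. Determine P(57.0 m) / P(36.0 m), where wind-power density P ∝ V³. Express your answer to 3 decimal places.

Speed ratio: V_B/V_A = (z_B/z_A)^α = (57.0/36.0)^0.317 = (1.5833)^0.317 = 1.15682
Power-density ratio: P_B/P_A = (V_B/V_A)³ = (1.15682)³ = 1.54808

1.548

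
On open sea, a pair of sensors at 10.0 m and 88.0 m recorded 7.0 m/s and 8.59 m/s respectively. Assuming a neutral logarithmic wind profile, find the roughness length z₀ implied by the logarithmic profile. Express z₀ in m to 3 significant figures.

z₀ ≈ 0.000695 m

Log law: V(z) ∝ ln(z/z₀). With r = V₁/V₂ = 7.0/8.59 = 0.81490,
r · ln(z₂/z₀) = ln(z₁/z₀) ⇒ ln z₀ = (ln z₁ − r·ln z₂)/(1 − r)
ln z₀ = (2.30259 − 0.81490×4.47734) / 0.18510 = -7.2718
z₀ = exp(-7.2718) = 0.0006949 m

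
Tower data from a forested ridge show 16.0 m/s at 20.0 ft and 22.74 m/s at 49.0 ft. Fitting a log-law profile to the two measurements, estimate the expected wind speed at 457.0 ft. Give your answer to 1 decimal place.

Log law: V ∝ ln(z/z₀). From the pair, with r = V₁/V₂ = 0.70361,
ln z₀ = (ln z₁ − r·ln z₂)/(1 − r) = (2.9957 − 0.70361×3.8918)/0.29639 = 0.8685 → z₀ = 2.383 ft
V₃ = V₁ · ln(z₃/z₀)/ln(z₁/z₀) = 16.0 × 5.2562/2.1272 = 39.5347 m/s

39.5 m/s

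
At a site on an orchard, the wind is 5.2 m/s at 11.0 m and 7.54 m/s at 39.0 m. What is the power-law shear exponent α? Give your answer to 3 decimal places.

Power law: V₂/V₁ = (z₂/z₁)^α ⇒ α = ln(V₂/V₁) / ln(z₂/z₁)
α = ln(7.54/5.2) / ln(39.0/11.0) = ln(1.4500) / ln(3.5455)
  = 0.37156 / 1.26567 = 0.29357

α ≈ 0.294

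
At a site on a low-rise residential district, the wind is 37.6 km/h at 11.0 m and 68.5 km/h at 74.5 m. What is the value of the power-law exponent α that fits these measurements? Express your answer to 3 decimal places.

Power law: V₂/V₁ = (z₂/z₁)^α ⇒ α = ln(V₂/V₁) / ln(z₂/z₁)
α = ln(68.5/37.6) / ln(74.5/11.0) = ln(1.8218) / ln(6.7727)
  = 0.59983 / 1.91290 = 0.31357

α ≈ 0.314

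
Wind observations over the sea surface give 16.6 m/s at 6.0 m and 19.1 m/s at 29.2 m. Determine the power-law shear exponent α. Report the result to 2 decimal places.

α ≈ 0.09

Power law: V₂/V₁ = (z₂/z₁)^α ⇒ α = ln(V₂/V₁) / ln(z₂/z₁)
α = ln(19.1/16.6) / ln(29.2/6.0) = ln(1.1506) / ln(4.8667)
  = 0.14029 / 1.58241 = 0.08865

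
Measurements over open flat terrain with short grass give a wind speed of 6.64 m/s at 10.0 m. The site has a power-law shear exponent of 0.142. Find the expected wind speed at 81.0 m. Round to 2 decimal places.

8.94 m/s

Power-law profile: V₂ = V₁ · (z₂/z₁)^α
V₂ = 6.64 × (81.0/10.0)^0.142 = 6.64 × (8.1000)^0.142
    = 6.64 × 1.3459 = 8.9366 m/s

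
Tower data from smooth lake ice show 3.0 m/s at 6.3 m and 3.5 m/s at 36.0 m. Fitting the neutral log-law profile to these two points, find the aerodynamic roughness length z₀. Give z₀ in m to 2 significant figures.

z₀ ≈ 0.00018 m

Log law: V(z) ∝ ln(z/z₀). With r = V₁/V₂ = 3.0/3.5 = 0.85714,
r · ln(z₂/z₀) = ln(z₁/z₀) ⇒ ln z₀ = (ln z₁ − r·ln z₂)/(1 − r)
ln z₀ = (1.84055 − 0.85714×3.58352) / 0.14286 = -8.6173
z₀ = exp(-8.6173) = 0.0001810 m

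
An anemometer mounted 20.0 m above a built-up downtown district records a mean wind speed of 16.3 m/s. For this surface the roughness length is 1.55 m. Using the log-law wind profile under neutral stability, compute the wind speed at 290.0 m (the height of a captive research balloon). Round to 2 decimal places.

Log law: V(z) ∝ ln(z/z₀), so V₂/V₁ = ln(z₂/z₀) / ln(z₁/z₀).
ln(290.0/1.55) = 5.2316, ln(20.0/1.55) = 2.5575
V₂ = 16.3 × 5.2316/2.5575 = 16.3 × 2.0456 = 33.3436 m/s

33.34 m/s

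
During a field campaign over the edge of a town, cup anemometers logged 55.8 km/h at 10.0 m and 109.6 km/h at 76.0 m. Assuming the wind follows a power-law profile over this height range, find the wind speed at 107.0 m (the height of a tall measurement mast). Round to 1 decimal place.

122.8 km/h

First find α: α = ln(V₂/V₁)/ln(z₂/z₁) = ln(109.6/55.8)/ln(76.0/10.0) = 0.67506/2.02815 = 0.3328
Extrapolate from 76.0 m to 107.0 m: V₃ = 109.6 × (107.0/76.0)^0.3328 = 109.6 × 1.1206 = 122.8179 km/h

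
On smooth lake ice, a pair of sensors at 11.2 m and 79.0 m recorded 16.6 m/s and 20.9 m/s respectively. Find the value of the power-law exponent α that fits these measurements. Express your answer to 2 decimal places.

Power law: V₂/V₁ = (z₂/z₁)^α ⇒ α = ln(V₂/V₁) / ln(z₂/z₁)
α = ln(20.9/16.6) / ln(79.0/11.2) = ln(1.2590) / ln(7.0536)
  = 0.23035 / 1.95353 = 0.11791

α ≈ 0.12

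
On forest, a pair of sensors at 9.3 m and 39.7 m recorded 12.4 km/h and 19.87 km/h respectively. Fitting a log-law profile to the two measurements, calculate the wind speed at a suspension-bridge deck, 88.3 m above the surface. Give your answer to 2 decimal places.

Log law: V ∝ ln(z/z₀). From the pair, with r = V₁/V₂ = 0.62406,
ln z₀ = (ln z₁ − r·ln z₂)/(1 − r) = (2.2300 − 0.62406×3.6814)/0.37594 = -0.1792 → z₀ = 0.8360 m
V₃ = V₁ · ln(z₃/z₀)/ln(z₁/z₀) = 12.4 × 4.6599/2.4092 = 23.9844 km/h

23.98 km/h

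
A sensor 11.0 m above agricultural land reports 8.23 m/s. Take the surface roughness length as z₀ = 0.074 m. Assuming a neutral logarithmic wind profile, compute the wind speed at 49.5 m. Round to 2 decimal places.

Log law: V(z) ∝ ln(z/z₀), so V₂/V₁ = ln(z₂/z₀) / ln(z₁/z₀).
ln(49.5/0.074) = 6.5057, ln(11.0/0.074) = 5.0016
V₂ = 8.23 × 6.5057/5.0016 = 8.23 × 1.3007 = 10.7049 m/s

10.70 m/s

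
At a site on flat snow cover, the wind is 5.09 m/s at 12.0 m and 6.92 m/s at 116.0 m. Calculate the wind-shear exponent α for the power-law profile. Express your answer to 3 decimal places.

α ≈ 0.135

Power law: V₂/V₁ = (z₂/z₁)^α ⇒ α = ln(V₂/V₁) / ln(z₂/z₁)
α = ln(6.92/5.09) / ln(116.0/12.0) = ln(1.3595) / ln(9.6667)
  = 0.30714 / 2.26868 = 0.13538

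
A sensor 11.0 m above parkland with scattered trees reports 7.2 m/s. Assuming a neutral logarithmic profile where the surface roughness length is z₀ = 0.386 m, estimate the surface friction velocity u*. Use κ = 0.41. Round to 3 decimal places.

u* ≈ 0.881 m/s

Log law: V(z) = (u*/κ) · ln(z/z₀) ⇒ u* = κ · V / ln(z/z₀)
u* = 0.41 × 7.2 / ln(11.0/0.386) = 0.41 × 7.2 / 3.3498
   = 2.9520 / 3.3498 = 0.8812 m/s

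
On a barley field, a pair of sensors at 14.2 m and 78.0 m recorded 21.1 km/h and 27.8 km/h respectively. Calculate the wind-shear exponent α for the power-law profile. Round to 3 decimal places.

α ≈ 0.162

Power law: V₂/V₁ = (z₂/z₁)^α ⇒ α = ln(V₂/V₁) / ln(z₂/z₁)
α = ln(27.8/21.1) / ln(78.0/14.2) = ln(1.3175) / ln(5.4930)
  = 0.27576 / 1.70347 = 0.16188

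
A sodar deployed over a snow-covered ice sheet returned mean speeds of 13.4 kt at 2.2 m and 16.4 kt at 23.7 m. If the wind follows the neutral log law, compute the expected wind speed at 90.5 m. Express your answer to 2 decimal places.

Log law: V ∝ ln(z/z₀). From the pair, with r = V₁/V₂ = 0.81707,
ln z₀ = (ln z₁ − r·ln z₂)/(1 − r) = (0.7885 − 0.81707×3.1655)/0.18293 = -9.8289 → z₀ = 0.00005387 m
V₃ = V₁ · ln(z₃/z₀)/ln(z₁/z₀) = 13.4 × 14.3342/10.6173 = 18.0910 kt

18.09 kt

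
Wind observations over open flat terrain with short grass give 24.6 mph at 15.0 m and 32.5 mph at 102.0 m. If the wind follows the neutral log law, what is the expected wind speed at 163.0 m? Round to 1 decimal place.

34.4 mph

Log law: V ∝ ln(z/z₀). From the pair, with r = V₁/V₂ = 0.75692,
ln z₀ = (ln z₁ − r·ln z₂)/(1 − r) = (2.7081 − 0.75692×4.6250)/0.24308 = -3.2611 → z₀ = 0.03835 m
V₃ = V₁ · ln(z₃/z₀)/ln(z₁/z₀) = 24.6 × 8.3549/5.9692 = 34.4319 mph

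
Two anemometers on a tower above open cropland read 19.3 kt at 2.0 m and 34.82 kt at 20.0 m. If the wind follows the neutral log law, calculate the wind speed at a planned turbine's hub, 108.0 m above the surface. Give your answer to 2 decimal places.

46.19 kt

Log law: V ∝ ln(z/z₀). From the pair, with r = V₁/V₂ = 0.55428,
ln z₀ = (ln z₁ − r·ln z₂)/(1 − r) = (0.6931 − 0.55428×2.9957)/0.44572 = -2.1702 → z₀ = 0.1141 m
V₃ = V₁ · ln(z₃/z₀)/ln(z₁/z₀) = 19.3 × 6.8524/2.8634 = 46.1868 kt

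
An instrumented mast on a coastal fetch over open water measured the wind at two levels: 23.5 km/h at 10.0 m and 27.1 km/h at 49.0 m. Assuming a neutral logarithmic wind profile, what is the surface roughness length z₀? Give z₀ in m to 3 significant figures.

Log law: V(z) ∝ ln(z/z₀). With r = V₁/V₂ = 23.5/27.1 = 0.86716,
r · ln(z₂/z₀) = ln(z₁/z₀) ⇒ ln z₀ = (ln z₁ − r·ln z₂)/(1 − r)
ln z₀ = (2.30259 − 0.86716×3.89182) / 0.13284 = -8.0716
z₀ = exp(-8.0716) = 0.0003123 m

z₀ ≈ 0.000312 m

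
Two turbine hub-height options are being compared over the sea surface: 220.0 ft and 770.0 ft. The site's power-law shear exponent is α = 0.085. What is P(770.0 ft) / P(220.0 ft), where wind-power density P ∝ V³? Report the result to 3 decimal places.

1.376

Speed ratio: V_B/V_A = (z_B/z_A)^α = (770.0/220.0)^0.085 = (3.5000)^0.085 = 1.11236
Power-density ratio: P_B/P_A = (V_B/V_A)³ = (1.11236)³ = 1.37638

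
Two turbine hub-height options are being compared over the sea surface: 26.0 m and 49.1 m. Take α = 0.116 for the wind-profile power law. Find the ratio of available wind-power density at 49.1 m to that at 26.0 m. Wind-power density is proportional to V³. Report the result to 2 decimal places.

Speed ratio: V_B/V_A = (z_B/z_A)^α = (49.1/26.0)^0.116 = (1.8885)^0.116 = 1.07654
Power-density ratio: P_B/P_A = (V_B/V_A)³ = (1.07654)³ = 1.24763

1.25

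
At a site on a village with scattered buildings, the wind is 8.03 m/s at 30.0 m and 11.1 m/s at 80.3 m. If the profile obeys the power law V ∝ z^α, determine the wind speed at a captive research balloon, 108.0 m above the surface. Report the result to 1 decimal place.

First find α: α = ln(V₂/V₁)/ln(z₂/z₁) = ln(11.1/8.03)/ln(80.3/30.0) = 0.32376/0.98457 = 0.3288
Extrapolate from 80.3 m to 108.0 m: V₃ = 11.1 × (108.0/80.3)^0.3288 = 11.1 × 1.1024 = 12.2362 m/s

12.2 m/s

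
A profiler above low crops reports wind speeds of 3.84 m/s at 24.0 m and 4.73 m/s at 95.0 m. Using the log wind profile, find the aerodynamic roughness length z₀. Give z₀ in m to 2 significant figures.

z₀ ≈ 0.063 m

Log law: V(z) ∝ ln(z/z₀). With r = V₁/V₂ = 3.84/4.73 = 0.81184,
r · ln(z₂/z₀) = ln(z₁/z₀) ⇒ ln z₀ = (ln z₁ − r·ln z₂)/(1 − r)
ln z₀ = (3.17805 − 0.81184×4.55388) / 0.18816 = -2.7581
z₀ = exp(-2.7581) = 0.06341 m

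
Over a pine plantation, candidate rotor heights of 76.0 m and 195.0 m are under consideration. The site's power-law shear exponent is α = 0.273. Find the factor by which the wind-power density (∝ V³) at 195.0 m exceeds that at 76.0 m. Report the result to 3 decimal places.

2.163

Speed ratio: V_B/V_A = (z_B/z_A)^α = (195.0/76.0)^0.273 = (2.5658)^0.273 = 1.29335
Power-density ratio: P_B/P_A = (V_B/V_A)³ = (1.29335)³ = 2.16348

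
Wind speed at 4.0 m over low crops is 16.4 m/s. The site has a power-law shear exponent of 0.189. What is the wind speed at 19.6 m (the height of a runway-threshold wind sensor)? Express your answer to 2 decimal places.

Power-law profile: V₂ = V₁ · (z₂/z₁)^α
V₂ = 16.4 × (19.6/4.0)^0.189 = 16.4 × (4.9000)^0.189
    = 16.4 × 1.3504 = 22.1458 m/s

22.15 m/s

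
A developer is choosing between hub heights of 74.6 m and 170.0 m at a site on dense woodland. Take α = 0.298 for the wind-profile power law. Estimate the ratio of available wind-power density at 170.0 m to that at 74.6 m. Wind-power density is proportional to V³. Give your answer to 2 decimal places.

Speed ratio: V_B/V_A = (z_B/z_A)^α = (170.0/74.6)^0.298 = (2.2788)^0.298 = 1.27820
Power-density ratio: P_B/P_A = (V_B/V_A)³ = (1.27820)³ = 2.08830

2.09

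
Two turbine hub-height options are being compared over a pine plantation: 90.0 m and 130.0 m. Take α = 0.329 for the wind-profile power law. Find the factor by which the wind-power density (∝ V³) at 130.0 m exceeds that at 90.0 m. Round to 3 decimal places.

1.438

Speed ratio: V_B/V_A = (z_B/z_A)^α = (130.0/90.0)^0.329 = (1.4444)^0.329 = 1.12860
Power-density ratio: P_B/P_A = (V_B/V_A)³ = (1.12860)³ = 1.43756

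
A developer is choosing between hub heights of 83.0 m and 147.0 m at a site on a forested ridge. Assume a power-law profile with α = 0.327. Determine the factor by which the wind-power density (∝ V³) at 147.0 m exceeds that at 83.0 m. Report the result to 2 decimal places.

Speed ratio: V_B/V_A = (z_B/z_A)^α = (147.0/83.0)^0.327 = (1.7711)^0.327 = 1.20552
Power-density ratio: P_B/P_A = (V_B/V_A)³ = (1.20552)³ = 1.75195

1.75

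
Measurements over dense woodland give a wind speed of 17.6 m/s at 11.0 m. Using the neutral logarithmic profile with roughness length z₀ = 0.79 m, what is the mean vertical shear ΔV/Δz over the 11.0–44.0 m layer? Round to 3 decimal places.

Log law: V₂ = V₁ · ln(z₂/z₀)/ln(z₁/z₀) = 17.6 × 4.0199/2.6336 = 26.8644 m/s
ΔV/Δz = (26.8644 − 17.6)/(44.0 − 11.0) = 9.2644/33.0000 = 0.28074 m/s/m

0.281 m/s/m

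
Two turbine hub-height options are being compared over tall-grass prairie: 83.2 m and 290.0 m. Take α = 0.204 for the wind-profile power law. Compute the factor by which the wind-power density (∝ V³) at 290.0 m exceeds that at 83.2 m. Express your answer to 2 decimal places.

Speed ratio: V_B/V_A = (z_B/z_A)^α = (290.0/83.2)^0.204 = (3.4856)^0.204 = 1.29010
Power-density ratio: P_B/P_A = (V_B/V_A)³ = (1.29010)³ = 2.14720

2.15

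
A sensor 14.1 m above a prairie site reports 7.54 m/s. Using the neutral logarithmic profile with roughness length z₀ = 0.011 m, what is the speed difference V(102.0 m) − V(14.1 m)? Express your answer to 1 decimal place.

2.1 m/s

Log law: V₂ = V₁ · ln(z₂/z₀)/ln(z₁/z₀) = 7.54 × 9.1348/7.1560 = 9.6250 m/s
ΔV = 9.6250 − 7.54 = 2.0850 m/s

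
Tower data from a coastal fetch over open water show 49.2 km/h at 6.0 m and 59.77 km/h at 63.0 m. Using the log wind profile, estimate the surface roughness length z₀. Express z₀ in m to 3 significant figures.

Log law: V(z) ∝ ln(z/z₀). With r = V₁/V₂ = 49.2/59.77 = 0.82316,
r · ln(z₂/z₀) = ln(z₁/z₀) ⇒ ln z₀ = (ln z₁ − r·ln z₂)/(1 − r)
ln z₀ = (1.79176 − 0.82316×4.14313) / 0.17684 = -9.1531
z₀ = exp(-9.1531) = 0.0001059 m

z₀ ≈ 0.000106 m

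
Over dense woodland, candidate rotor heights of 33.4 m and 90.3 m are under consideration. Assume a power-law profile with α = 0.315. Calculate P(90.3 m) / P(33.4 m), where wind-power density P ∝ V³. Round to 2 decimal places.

Speed ratio: V_B/V_A = (z_B/z_A)^α = (90.3/33.4)^0.315 = (2.7036)^0.315 = 1.36792
Power-density ratio: P_B/P_A = (V_B/V_A)³ = (1.36792)³ = 2.55967

2.56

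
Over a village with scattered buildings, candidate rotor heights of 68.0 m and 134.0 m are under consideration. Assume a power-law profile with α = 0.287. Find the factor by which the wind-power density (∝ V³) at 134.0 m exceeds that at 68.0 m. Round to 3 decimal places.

Speed ratio: V_B/V_A = (z_B/z_A)^α = (134.0/68.0)^0.287 = (1.9706)^0.287 = 1.21492
Power-density ratio: P_B/P_A = (V_B/V_A)³ = (1.21492)³ = 1.79328

1.793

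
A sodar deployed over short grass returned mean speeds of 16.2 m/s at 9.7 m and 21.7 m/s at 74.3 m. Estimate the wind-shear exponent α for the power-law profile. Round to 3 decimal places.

Power law: V₂/V₁ = (z₂/z₁)^α ⇒ α = ln(V₂/V₁) / ln(z₂/z₁)
α = ln(21.7/16.2) / ln(74.3/9.7) = ln(1.3395) / ln(7.6598)
  = 0.29230 / 2.03599 = 0.14357

α ≈ 0.144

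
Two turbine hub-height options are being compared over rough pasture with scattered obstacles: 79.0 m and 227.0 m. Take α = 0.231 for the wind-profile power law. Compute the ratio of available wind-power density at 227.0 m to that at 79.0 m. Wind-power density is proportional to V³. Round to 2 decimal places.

2.08

Speed ratio: V_B/V_A = (z_B/z_A)^α = (227.0/79.0)^0.231 = (2.8734)^0.231 = 1.27612
Power-density ratio: P_B/P_A = (V_B/V_A)³ = (1.27612)³ = 2.07812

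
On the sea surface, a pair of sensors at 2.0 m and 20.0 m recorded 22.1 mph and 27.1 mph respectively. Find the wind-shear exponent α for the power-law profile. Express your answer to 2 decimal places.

α ≈ 0.09

Power law: V₂/V₁ = (z₂/z₁)^α ⇒ α = ln(V₂/V₁) / ln(z₂/z₁)
α = ln(27.1/22.1) / ln(20.0/2.0) = ln(1.2262) / ln(10.0000)
  = 0.20396 / 2.30259 = 0.08858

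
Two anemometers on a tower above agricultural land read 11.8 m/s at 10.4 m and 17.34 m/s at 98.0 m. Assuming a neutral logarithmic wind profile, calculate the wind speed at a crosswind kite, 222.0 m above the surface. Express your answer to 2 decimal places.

19.36 m/s

Log law: V ∝ ln(z/z₀). From the pair, with r = V₁/V₂ = 0.68051,
ln z₀ = (ln z₁ − r·ln z₂)/(1 − r) = (2.3418 − 0.68051×4.5850)/0.31949 = -2.4360 → z₀ = 0.08751 m
V₃ = V₁ · ln(z₃/z₀)/ln(z₁/z₀) = 11.8 × 7.8387/4.7779 = 19.3595 m/s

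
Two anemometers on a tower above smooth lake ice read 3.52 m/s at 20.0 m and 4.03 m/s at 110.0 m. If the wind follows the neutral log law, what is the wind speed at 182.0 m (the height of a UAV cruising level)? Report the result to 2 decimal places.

4.18 m/s

Log law: V ∝ ln(z/z₀). From the pair, with r = V₁/V₂ = 0.87345,
ln z₀ = (ln z₁ − r·ln z₂)/(1 − r) = (2.9957 − 0.87345×4.7005)/0.12655 = -8.7704 → z₀ = 0.0001553 m
V₃ = V₁ · ln(z₃/z₀)/ln(z₁/z₀) = 3.52 × 13.9744/11.7661 = 4.1806 m/s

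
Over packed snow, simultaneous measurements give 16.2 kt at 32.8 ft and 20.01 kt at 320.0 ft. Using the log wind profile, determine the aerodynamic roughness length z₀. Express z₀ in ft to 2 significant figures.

z₀ ≈ 0.0020 ft

Log law: V(z) ∝ ln(z/z₀). With r = V₁/V₂ = 16.2/20.01 = 0.80960,
r · ln(z₂/z₀) = ln(z₁/z₀) ⇒ ln z₀ = (ln z₁ − r·ln z₂)/(1 − r)
ln z₀ = (3.49043 − 0.80960×5.76832) / 0.19040 = -6.1951
z₀ = exp(-6.1951) = 0.002039 ft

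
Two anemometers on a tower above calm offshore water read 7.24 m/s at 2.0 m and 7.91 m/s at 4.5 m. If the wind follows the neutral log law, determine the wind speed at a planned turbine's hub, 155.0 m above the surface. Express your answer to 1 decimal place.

Log law: V ∝ ln(z/z₀). From the pair, with r = V₁/V₂ = 0.91530,
ln z₀ = (ln z₁ − r·ln z₂)/(1 − r) = (0.6931 − 0.91530×1.5041)/0.08470 = -8.0697 → z₀ = 0.0003129 m
V₃ = V₁ · ln(z₃/z₀)/ln(z₁/z₀) = 7.24 × 13.1132/8.7629 = 10.8343 m/s

10.8 m/s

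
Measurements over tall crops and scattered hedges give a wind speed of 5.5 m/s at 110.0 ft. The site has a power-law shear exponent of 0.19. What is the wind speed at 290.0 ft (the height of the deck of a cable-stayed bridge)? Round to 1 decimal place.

Power-law profile: V₂ = V₁ · (z₂/z₁)^α
V₂ = 5.5 × (290.0/110.0)^0.19 = 5.5 × (2.6364)^0.19
    = 5.5 × 1.2022 = 6.6123 m/s

6.6 m/s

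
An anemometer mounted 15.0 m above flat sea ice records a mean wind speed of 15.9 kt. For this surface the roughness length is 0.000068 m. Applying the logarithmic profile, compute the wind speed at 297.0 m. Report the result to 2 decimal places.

Log law: V(z) ∝ ln(z/z₀), so V₂/V₁ = ln(z₂/z₀) / ln(z₁/z₀).
ln(297.0/0.000068) = 15.2897, ln(15.0/0.000068) = 12.3041
V₂ = 15.9 × 15.2897/12.3041 = 15.9 × 1.2427 = 19.7583 kt

19.76 kt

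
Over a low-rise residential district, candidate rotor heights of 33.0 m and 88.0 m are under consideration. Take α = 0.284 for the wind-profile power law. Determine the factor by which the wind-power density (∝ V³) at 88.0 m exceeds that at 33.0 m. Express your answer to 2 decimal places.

Speed ratio: V_B/V_A = (z_B/z_A)^α = (88.0/33.0)^0.284 = (2.6667)^0.284 = 1.32122
Power-density ratio: P_B/P_A = (V_B/V_A)³ = (1.32122)³ = 2.30635

2.31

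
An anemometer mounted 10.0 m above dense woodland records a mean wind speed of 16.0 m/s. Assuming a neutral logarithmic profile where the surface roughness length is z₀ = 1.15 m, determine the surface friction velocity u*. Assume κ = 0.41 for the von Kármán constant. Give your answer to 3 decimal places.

u* ≈ 3.033 m/s

Log law: V(z) = (u*/κ) · ln(z/z₀) ⇒ u* = κ · V / ln(z/z₀)
u* = 0.41 × 16.0 / ln(10.0/1.15) = 0.41 × 16.0 / 2.1628
   = 6.5600 / 2.1628 = 3.0331 m/s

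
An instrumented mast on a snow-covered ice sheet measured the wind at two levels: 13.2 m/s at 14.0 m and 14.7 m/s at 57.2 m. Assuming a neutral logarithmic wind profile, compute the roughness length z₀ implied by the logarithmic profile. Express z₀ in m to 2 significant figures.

Log law: V(z) ∝ ln(z/z₀). With r = V₁/V₂ = 13.2/14.7 = 0.89796,
r · ln(z₂/z₀) = ln(z₁/z₀) ⇒ ln z₀ = (ln z₁ − r·ln z₂)/(1 − r)
ln z₀ = (2.63906 − 0.89796×4.04655) / 0.10204 = -9.7469
z₀ = exp(-9.7469) = 0.00005847 m

z₀ ≈ 0.000058 m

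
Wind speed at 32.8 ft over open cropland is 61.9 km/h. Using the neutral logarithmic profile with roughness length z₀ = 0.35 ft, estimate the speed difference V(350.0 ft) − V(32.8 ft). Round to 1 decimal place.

32.3 km/h

Log law: V₂ = V₁ · ln(z₂/z₀)/ln(z₁/z₀) = 61.9 × 6.9078/4.5403 = 94.1776 km/h
ΔV = 94.1776 − 61.9 = 32.2776 km/h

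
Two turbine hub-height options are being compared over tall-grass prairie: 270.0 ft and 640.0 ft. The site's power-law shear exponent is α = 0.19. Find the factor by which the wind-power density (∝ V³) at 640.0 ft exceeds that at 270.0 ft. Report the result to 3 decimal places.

1.635

Speed ratio: V_B/V_A = (z_B/z_A)^α = (640.0/270.0)^0.19 = (2.3704)^0.19 = 1.17819
Power-density ratio: P_B/P_A = (V_B/V_A)³ = (1.17819)³ = 1.63548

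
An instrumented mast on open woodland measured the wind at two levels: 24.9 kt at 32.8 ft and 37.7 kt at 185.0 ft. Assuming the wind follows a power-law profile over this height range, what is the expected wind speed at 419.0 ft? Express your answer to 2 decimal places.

45.86 kt

First find α: α = ln(V₂/V₁)/ln(z₂/z₁) = ln(37.7/24.9)/ln(185.0/32.8) = 0.41479/1.72993 = 0.2398
Extrapolate from 185.0 ft to 419.0 ft: V₃ = 37.7 × (419.0/185.0)^0.2398 = 37.7 × 1.2166 = 45.8639 kt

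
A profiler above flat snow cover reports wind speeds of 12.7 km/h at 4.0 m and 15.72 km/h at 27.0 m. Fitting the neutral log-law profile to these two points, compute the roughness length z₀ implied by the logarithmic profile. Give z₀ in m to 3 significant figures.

Log law: V(z) ∝ ln(z/z₀). With r = V₁/V₂ = 12.7/15.72 = 0.80789,
r · ln(z₂/z₀) = ln(z₁/z₀) ⇒ ln z₀ = (ln z₁ − r·ln z₂)/(1 − r)
ln z₀ = (1.38629 − 0.80789×3.29584) / 0.19211 = -6.6439
z₀ = exp(-6.6439) = 0.001302 m

z₀ ≈ 0.00130 m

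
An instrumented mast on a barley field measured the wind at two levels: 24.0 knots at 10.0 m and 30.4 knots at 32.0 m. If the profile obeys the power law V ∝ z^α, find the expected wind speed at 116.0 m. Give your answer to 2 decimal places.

39.50 knots

First find α: α = ln(V₂/V₁)/ln(z₂/z₁) = ln(30.4/24.0)/ln(32.0/10.0) = 0.23639/1.16315 = 0.2032
Extrapolate from 32.0 m to 116.0 m: V₃ = 30.4 × (116.0/32.0)^0.2032 = 30.4 × 1.2992 = 39.4950 knots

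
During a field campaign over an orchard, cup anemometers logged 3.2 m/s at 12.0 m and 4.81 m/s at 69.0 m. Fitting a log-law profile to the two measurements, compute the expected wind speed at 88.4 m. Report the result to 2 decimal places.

Log law: V ∝ ln(z/z₀). From the pair, with r = V₁/V₂ = 0.66528,
ln z₀ = (ln z₁ − r·ln z₂)/(1 − r) = (2.4849 − 0.66528×4.2341)/0.33472 = -0.9918 → z₀ = 0.3709 m
V₃ = V₁ · ln(z₃/z₀)/ln(z₁/z₀) = 3.2 × 5.4736/3.4767 = 5.0380 m/s

5.04 m/s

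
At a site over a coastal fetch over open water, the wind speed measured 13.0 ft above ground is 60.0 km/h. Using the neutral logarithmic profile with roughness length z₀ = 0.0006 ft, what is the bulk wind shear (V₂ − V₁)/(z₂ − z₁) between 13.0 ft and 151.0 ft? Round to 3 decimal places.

0.107 km/h/ft

Log law: V₂ = V₁ · ln(z₂/z₀)/ln(z₁/z₀) = 60.0 × 12.4359/9.9835 = 74.7383 km/h
ΔV/Δz = (74.7383 − 60.0)/(151.0 − 13.0) = 14.7383/138.0000 = 0.10680 km/h/ft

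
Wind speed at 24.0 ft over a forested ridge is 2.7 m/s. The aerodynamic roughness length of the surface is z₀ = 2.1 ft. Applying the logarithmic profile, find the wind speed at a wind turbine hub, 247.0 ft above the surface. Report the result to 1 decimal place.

Log law: V(z) ∝ ln(z/z₀), so V₂/V₁ = ln(z₂/z₀) / ln(z₁/z₀).
ln(247.0/2.1) = 4.7675, ln(24.0/2.1) = 2.4361
V₂ = 2.7 × 4.7675/2.4361 = 2.7 × 1.9570 = 5.2839 m/s

5.3 m/s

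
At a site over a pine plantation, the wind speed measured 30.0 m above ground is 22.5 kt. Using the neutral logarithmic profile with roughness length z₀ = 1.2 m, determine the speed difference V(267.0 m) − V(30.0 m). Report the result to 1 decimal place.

15.3 kt

Log law: V₂ = V₁ · ln(z₂/z₀)/ln(z₁/z₀) = 22.5 × 5.4049/3.2189 = 37.7805 kt
ΔV = 37.7805 − 22.5 = 15.2805 kt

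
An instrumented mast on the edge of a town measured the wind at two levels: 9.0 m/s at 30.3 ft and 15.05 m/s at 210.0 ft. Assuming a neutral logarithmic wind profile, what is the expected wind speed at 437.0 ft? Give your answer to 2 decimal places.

Log law: V ∝ ln(z/z₀). From the pair, with r = V₁/V₂ = 0.59801,
ln z₀ = (ln z₁ − r·ln z₂)/(1 − r) = (3.4111 − 0.59801×5.3471)/0.40199 = 0.5312 → z₀ = 1.701 ft
V₃ = V₁ · ln(z₃/z₀)/ln(z₁/z₀) = 9.0 × 5.5487/2.8799 = 17.3401 m/s

17.34 m/s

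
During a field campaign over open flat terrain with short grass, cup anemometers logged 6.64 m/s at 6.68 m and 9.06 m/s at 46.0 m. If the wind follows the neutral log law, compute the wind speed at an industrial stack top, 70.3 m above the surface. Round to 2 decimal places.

Log law: V ∝ ln(z/z₀). From the pair, with r = V₁/V₂ = 0.73289,
ln z₀ = (ln z₁ − r·ln z₂)/(1 − r) = (1.8991 − 0.73289×3.8286)/0.26711 = -3.3951 → z₀ = 0.03354 m
V₃ = V₁ · ln(z₃/z₀)/ln(z₁/z₀) = 6.64 × 7.6479/5.2942 = 9.5919 m/s

9.59 m/s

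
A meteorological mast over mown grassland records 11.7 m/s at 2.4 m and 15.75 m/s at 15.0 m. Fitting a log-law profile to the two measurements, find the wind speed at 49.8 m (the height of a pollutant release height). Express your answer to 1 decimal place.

18.4 m/s

Log law: V ∝ ln(z/z₀). From the pair, with r = V₁/V₂ = 0.74286,
ln z₀ = (ln z₁ − r·ln z₂)/(1 − r) = (0.8755 − 0.74286×2.7081)/0.25714 = -4.4187 → z₀ = 0.01205 m
V₃ = V₁ · ln(z₃/z₀)/ln(z₁/z₀) = 11.7 × 8.3267/5.2941 = 18.4019 m/s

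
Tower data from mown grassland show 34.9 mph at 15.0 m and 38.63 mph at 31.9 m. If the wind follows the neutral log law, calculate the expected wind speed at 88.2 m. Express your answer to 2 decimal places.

43.66 mph

Log law: V ∝ ln(z/z₀). From the pair, with r = V₁/V₂ = 0.90344,
ln z₀ = (ln z₁ − r·ln z₂)/(1 − r) = (2.7081 − 0.90344×3.4626)/0.09656 = -4.3520 → z₀ = 0.01288 m
V₃ = V₁ · ln(z₃/z₀)/ln(z₁/z₀) = 34.9 × 8.8316/7.0601 = 43.6573 mph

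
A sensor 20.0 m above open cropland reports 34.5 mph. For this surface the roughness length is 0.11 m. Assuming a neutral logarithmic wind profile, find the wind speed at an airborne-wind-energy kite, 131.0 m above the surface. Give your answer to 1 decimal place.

47.0 mph

Log law: V(z) ∝ ln(z/z₀), so V₂/V₁ = ln(z₂/z₀) / ln(z₁/z₀).
ln(131.0/0.11) = 7.0825, ln(20.0/0.11) = 5.2030
V₂ = 34.5 × 7.0825/5.2030 = 34.5 × 1.3612 = 46.9623 mph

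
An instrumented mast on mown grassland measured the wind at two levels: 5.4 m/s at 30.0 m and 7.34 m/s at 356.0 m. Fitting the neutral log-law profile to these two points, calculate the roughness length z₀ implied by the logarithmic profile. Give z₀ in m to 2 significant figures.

z₀ ≈ 0.031 m

Log law: V(z) ∝ ln(z/z₀). With r = V₁/V₂ = 5.4/7.34 = 0.73569,
r · ln(z₂/z₀) = ln(z₁/z₀) ⇒ ln z₀ = (ln z₁ − r·ln z₂)/(1 − r)
ln z₀ = (3.40120 − 0.73569×5.87493) / 0.26431 = -3.4845
z₀ = exp(-3.4845) = 0.03067 m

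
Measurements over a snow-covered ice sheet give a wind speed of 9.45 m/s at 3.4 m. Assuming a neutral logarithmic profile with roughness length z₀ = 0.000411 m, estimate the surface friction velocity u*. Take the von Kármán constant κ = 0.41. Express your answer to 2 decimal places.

u* ≈ 0.43 m/s

Log law: V(z) = (u*/κ) · ln(z/z₀) ⇒ u* = κ · V / ln(z/z₀)
u* = 0.41 × 9.45 / ln(3.4/0.000411) = 0.41 × 9.45 / 9.0207
   = 3.8745 / 9.0207 = 0.4295 m/s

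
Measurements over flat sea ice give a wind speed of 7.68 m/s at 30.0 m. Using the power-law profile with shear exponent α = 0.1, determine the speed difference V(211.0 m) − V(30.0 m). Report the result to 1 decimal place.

Power law: V₂ = V₁ · (z₂/z₁)^α = 7.68 × (7.0333)^0.1 = 9.3342 m/s
ΔV = 9.3342 − 7.68 = 1.6542 m/s

1.7 m/s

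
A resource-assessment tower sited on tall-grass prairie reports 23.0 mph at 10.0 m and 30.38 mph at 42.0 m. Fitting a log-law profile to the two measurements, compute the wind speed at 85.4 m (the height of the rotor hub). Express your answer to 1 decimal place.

Log law: V ∝ ln(z/z₀). From the pair, with r = V₁/V₂ = 0.75708,
ln z₀ = (ln z₁ − r·ln z₂)/(1 − r) = (2.3026 − 0.75708×3.7377)/0.24292 = -2.1699 → z₀ = 0.1142 m
V₃ = V₁ · ln(z₃/z₀)/ln(z₁/z₀) = 23.0 × 6.6172/4.4725 = 34.0295 mph

34.0 mph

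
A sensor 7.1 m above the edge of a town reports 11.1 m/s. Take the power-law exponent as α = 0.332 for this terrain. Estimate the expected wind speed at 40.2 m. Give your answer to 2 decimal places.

19.74 m/s

Power-law profile: V₂ = V₁ · (z₂/z₁)^α
V₂ = 11.1 × (40.2/7.1)^0.332 = 11.1 × (5.6620)^0.332
    = 11.1 × 1.7782 = 19.7382 m/s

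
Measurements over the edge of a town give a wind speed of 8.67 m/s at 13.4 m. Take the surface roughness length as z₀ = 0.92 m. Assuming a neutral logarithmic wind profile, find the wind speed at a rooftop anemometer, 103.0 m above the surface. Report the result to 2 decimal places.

Log law: V(z) ∝ ln(z/z₀), so V₂/V₁ = ln(z₂/z₀) / ln(z₁/z₀).
ln(103.0/0.92) = 4.7181, ln(13.4/0.92) = 2.6786
V₂ = 8.67 × 4.7181/2.6786 = 8.67 × 1.7614 = 15.2712 m/s

15.27 m/s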